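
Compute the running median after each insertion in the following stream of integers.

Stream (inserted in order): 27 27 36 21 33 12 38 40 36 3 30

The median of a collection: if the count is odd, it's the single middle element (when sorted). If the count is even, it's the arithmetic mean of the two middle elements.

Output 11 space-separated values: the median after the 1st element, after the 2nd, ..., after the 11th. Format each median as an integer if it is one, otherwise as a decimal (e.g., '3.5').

Step 1: insert 27 -> lo=[27] (size 1, max 27) hi=[] (size 0) -> median=27
Step 2: insert 27 -> lo=[27] (size 1, max 27) hi=[27] (size 1, min 27) -> median=27
Step 3: insert 36 -> lo=[27, 27] (size 2, max 27) hi=[36] (size 1, min 36) -> median=27
Step 4: insert 21 -> lo=[21, 27] (size 2, max 27) hi=[27, 36] (size 2, min 27) -> median=27
Step 5: insert 33 -> lo=[21, 27, 27] (size 3, max 27) hi=[33, 36] (size 2, min 33) -> median=27
Step 6: insert 12 -> lo=[12, 21, 27] (size 3, max 27) hi=[27, 33, 36] (size 3, min 27) -> median=27
Step 7: insert 38 -> lo=[12, 21, 27, 27] (size 4, max 27) hi=[33, 36, 38] (size 3, min 33) -> median=27
Step 8: insert 40 -> lo=[12, 21, 27, 27] (size 4, max 27) hi=[33, 36, 38, 40] (size 4, min 33) -> median=30
Step 9: insert 36 -> lo=[12, 21, 27, 27, 33] (size 5, max 33) hi=[36, 36, 38, 40] (size 4, min 36) -> median=33
Step 10: insert 3 -> lo=[3, 12, 21, 27, 27] (size 5, max 27) hi=[33, 36, 36, 38, 40] (size 5, min 33) -> median=30
Step 11: insert 30 -> lo=[3, 12, 21, 27, 27, 30] (size 6, max 30) hi=[33, 36, 36, 38, 40] (size 5, min 33) -> median=30

Answer: 27 27 27 27 27 27 27 30 33 30 30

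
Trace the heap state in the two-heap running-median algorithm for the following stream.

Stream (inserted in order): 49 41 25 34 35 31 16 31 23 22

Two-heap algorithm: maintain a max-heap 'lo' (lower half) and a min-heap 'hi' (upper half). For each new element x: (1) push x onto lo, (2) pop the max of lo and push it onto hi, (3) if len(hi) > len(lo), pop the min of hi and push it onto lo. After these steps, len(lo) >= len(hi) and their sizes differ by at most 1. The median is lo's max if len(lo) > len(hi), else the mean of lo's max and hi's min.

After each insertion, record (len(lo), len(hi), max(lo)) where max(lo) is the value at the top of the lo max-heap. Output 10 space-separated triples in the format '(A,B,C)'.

Answer: (1,0,49) (1,1,41) (2,1,41) (2,2,34) (3,2,35) (3,3,34) (4,3,34) (4,4,31) (5,4,31) (5,5,31)

Derivation:
Step 1: insert 49 -> lo=[49] hi=[] -> (len(lo)=1, len(hi)=0, max(lo)=49)
Step 2: insert 41 -> lo=[41] hi=[49] -> (len(lo)=1, len(hi)=1, max(lo)=41)
Step 3: insert 25 -> lo=[25, 41] hi=[49] -> (len(lo)=2, len(hi)=1, max(lo)=41)
Step 4: insert 34 -> lo=[25, 34] hi=[41, 49] -> (len(lo)=2, len(hi)=2, max(lo)=34)
Step 5: insert 35 -> lo=[25, 34, 35] hi=[41, 49] -> (len(lo)=3, len(hi)=2, max(lo)=35)
Step 6: insert 31 -> lo=[25, 31, 34] hi=[35, 41, 49] -> (len(lo)=3, len(hi)=3, max(lo)=34)
Step 7: insert 16 -> lo=[16, 25, 31, 34] hi=[35, 41, 49] -> (len(lo)=4, len(hi)=3, max(lo)=34)
Step 8: insert 31 -> lo=[16, 25, 31, 31] hi=[34, 35, 41, 49] -> (len(lo)=4, len(hi)=4, max(lo)=31)
Step 9: insert 23 -> lo=[16, 23, 25, 31, 31] hi=[34, 35, 41, 49] -> (len(lo)=5, len(hi)=4, max(lo)=31)
Step 10: insert 22 -> lo=[16, 22, 23, 25, 31] hi=[31, 34, 35, 41, 49] -> (len(lo)=5, len(hi)=5, max(lo)=31)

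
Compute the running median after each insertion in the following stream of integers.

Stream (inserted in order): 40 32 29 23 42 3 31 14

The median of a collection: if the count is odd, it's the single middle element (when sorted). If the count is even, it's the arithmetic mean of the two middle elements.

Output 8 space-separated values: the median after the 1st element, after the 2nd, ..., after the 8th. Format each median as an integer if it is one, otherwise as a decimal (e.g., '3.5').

Answer: 40 36 32 30.5 32 30.5 31 30

Derivation:
Step 1: insert 40 -> lo=[40] (size 1, max 40) hi=[] (size 0) -> median=40
Step 2: insert 32 -> lo=[32] (size 1, max 32) hi=[40] (size 1, min 40) -> median=36
Step 3: insert 29 -> lo=[29, 32] (size 2, max 32) hi=[40] (size 1, min 40) -> median=32
Step 4: insert 23 -> lo=[23, 29] (size 2, max 29) hi=[32, 40] (size 2, min 32) -> median=30.5
Step 5: insert 42 -> lo=[23, 29, 32] (size 3, max 32) hi=[40, 42] (size 2, min 40) -> median=32
Step 6: insert 3 -> lo=[3, 23, 29] (size 3, max 29) hi=[32, 40, 42] (size 3, min 32) -> median=30.5
Step 7: insert 31 -> lo=[3, 23, 29, 31] (size 4, max 31) hi=[32, 40, 42] (size 3, min 32) -> median=31
Step 8: insert 14 -> lo=[3, 14, 23, 29] (size 4, max 29) hi=[31, 32, 40, 42] (size 4, min 31) -> median=30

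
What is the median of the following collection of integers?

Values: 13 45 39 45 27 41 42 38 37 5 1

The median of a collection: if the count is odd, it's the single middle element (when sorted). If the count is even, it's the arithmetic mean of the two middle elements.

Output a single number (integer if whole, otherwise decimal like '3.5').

Step 1: insert 13 -> lo=[13] (size 1, max 13) hi=[] (size 0) -> median=13
Step 2: insert 45 -> lo=[13] (size 1, max 13) hi=[45] (size 1, min 45) -> median=29
Step 3: insert 39 -> lo=[13, 39] (size 2, max 39) hi=[45] (size 1, min 45) -> median=39
Step 4: insert 45 -> lo=[13, 39] (size 2, max 39) hi=[45, 45] (size 2, min 45) -> median=42
Step 5: insert 27 -> lo=[13, 27, 39] (size 3, max 39) hi=[45, 45] (size 2, min 45) -> median=39
Step 6: insert 41 -> lo=[13, 27, 39] (size 3, max 39) hi=[41, 45, 45] (size 3, min 41) -> median=40
Step 7: insert 42 -> lo=[13, 27, 39, 41] (size 4, max 41) hi=[42, 45, 45] (size 3, min 42) -> median=41
Step 8: insert 38 -> lo=[13, 27, 38, 39] (size 4, max 39) hi=[41, 42, 45, 45] (size 4, min 41) -> median=40
Step 9: insert 37 -> lo=[13, 27, 37, 38, 39] (size 5, max 39) hi=[41, 42, 45, 45] (size 4, min 41) -> median=39
Step 10: insert 5 -> lo=[5, 13, 27, 37, 38] (size 5, max 38) hi=[39, 41, 42, 45, 45] (size 5, min 39) -> median=38.5
Step 11: insert 1 -> lo=[1, 5, 13, 27, 37, 38] (size 6, max 38) hi=[39, 41, 42, 45, 45] (size 5, min 39) -> median=38

Answer: 38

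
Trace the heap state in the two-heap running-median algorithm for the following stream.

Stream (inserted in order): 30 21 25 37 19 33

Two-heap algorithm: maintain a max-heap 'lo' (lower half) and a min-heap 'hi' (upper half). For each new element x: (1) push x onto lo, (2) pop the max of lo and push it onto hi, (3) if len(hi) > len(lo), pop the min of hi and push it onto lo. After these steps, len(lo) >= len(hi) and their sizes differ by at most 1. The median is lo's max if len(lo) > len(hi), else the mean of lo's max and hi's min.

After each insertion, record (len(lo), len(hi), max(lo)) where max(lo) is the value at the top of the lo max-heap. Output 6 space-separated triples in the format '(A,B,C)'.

Answer: (1,0,30) (1,1,21) (2,1,25) (2,2,25) (3,2,25) (3,3,25)

Derivation:
Step 1: insert 30 -> lo=[30] hi=[] -> (len(lo)=1, len(hi)=0, max(lo)=30)
Step 2: insert 21 -> lo=[21] hi=[30] -> (len(lo)=1, len(hi)=1, max(lo)=21)
Step 3: insert 25 -> lo=[21, 25] hi=[30] -> (len(lo)=2, len(hi)=1, max(lo)=25)
Step 4: insert 37 -> lo=[21, 25] hi=[30, 37] -> (len(lo)=2, len(hi)=2, max(lo)=25)
Step 5: insert 19 -> lo=[19, 21, 25] hi=[30, 37] -> (len(lo)=3, len(hi)=2, max(lo)=25)
Step 6: insert 33 -> lo=[19, 21, 25] hi=[30, 33, 37] -> (len(lo)=3, len(hi)=3, max(lo)=25)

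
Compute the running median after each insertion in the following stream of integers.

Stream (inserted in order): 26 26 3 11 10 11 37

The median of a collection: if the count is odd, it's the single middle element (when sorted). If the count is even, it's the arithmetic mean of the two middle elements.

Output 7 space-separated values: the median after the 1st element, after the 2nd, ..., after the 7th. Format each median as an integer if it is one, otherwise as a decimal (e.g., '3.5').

Answer: 26 26 26 18.5 11 11 11

Derivation:
Step 1: insert 26 -> lo=[26] (size 1, max 26) hi=[] (size 0) -> median=26
Step 2: insert 26 -> lo=[26] (size 1, max 26) hi=[26] (size 1, min 26) -> median=26
Step 3: insert 3 -> lo=[3, 26] (size 2, max 26) hi=[26] (size 1, min 26) -> median=26
Step 4: insert 11 -> lo=[3, 11] (size 2, max 11) hi=[26, 26] (size 2, min 26) -> median=18.5
Step 5: insert 10 -> lo=[3, 10, 11] (size 3, max 11) hi=[26, 26] (size 2, min 26) -> median=11
Step 6: insert 11 -> lo=[3, 10, 11] (size 3, max 11) hi=[11, 26, 26] (size 3, min 11) -> median=11
Step 7: insert 37 -> lo=[3, 10, 11, 11] (size 4, max 11) hi=[26, 26, 37] (size 3, min 26) -> median=11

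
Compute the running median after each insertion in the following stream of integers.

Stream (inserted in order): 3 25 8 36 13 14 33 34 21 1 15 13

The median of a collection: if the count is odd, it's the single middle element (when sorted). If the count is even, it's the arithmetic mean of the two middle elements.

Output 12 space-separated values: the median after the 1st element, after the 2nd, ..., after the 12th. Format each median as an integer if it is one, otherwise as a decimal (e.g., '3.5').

Answer: 3 14 8 16.5 13 13.5 14 19.5 21 17.5 15 14.5

Derivation:
Step 1: insert 3 -> lo=[3] (size 1, max 3) hi=[] (size 0) -> median=3
Step 2: insert 25 -> lo=[3] (size 1, max 3) hi=[25] (size 1, min 25) -> median=14
Step 3: insert 8 -> lo=[3, 8] (size 2, max 8) hi=[25] (size 1, min 25) -> median=8
Step 4: insert 36 -> lo=[3, 8] (size 2, max 8) hi=[25, 36] (size 2, min 25) -> median=16.5
Step 5: insert 13 -> lo=[3, 8, 13] (size 3, max 13) hi=[25, 36] (size 2, min 25) -> median=13
Step 6: insert 14 -> lo=[3, 8, 13] (size 3, max 13) hi=[14, 25, 36] (size 3, min 14) -> median=13.5
Step 7: insert 33 -> lo=[3, 8, 13, 14] (size 4, max 14) hi=[25, 33, 36] (size 3, min 25) -> median=14
Step 8: insert 34 -> lo=[3, 8, 13, 14] (size 4, max 14) hi=[25, 33, 34, 36] (size 4, min 25) -> median=19.5
Step 9: insert 21 -> lo=[3, 8, 13, 14, 21] (size 5, max 21) hi=[25, 33, 34, 36] (size 4, min 25) -> median=21
Step 10: insert 1 -> lo=[1, 3, 8, 13, 14] (size 5, max 14) hi=[21, 25, 33, 34, 36] (size 5, min 21) -> median=17.5
Step 11: insert 15 -> lo=[1, 3, 8, 13, 14, 15] (size 6, max 15) hi=[21, 25, 33, 34, 36] (size 5, min 21) -> median=15
Step 12: insert 13 -> lo=[1, 3, 8, 13, 13, 14] (size 6, max 14) hi=[15, 21, 25, 33, 34, 36] (size 6, min 15) -> median=14.5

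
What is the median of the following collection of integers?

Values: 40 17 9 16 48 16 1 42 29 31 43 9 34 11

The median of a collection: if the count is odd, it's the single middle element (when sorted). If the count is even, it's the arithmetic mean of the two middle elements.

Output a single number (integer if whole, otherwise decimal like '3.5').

Step 1: insert 40 -> lo=[40] (size 1, max 40) hi=[] (size 0) -> median=40
Step 2: insert 17 -> lo=[17] (size 1, max 17) hi=[40] (size 1, min 40) -> median=28.5
Step 3: insert 9 -> lo=[9, 17] (size 2, max 17) hi=[40] (size 1, min 40) -> median=17
Step 4: insert 16 -> lo=[9, 16] (size 2, max 16) hi=[17, 40] (size 2, min 17) -> median=16.5
Step 5: insert 48 -> lo=[9, 16, 17] (size 3, max 17) hi=[40, 48] (size 2, min 40) -> median=17
Step 6: insert 16 -> lo=[9, 16, 16] (size 3, max 16) hi=[17, 40, 48] (size 3, min 17) -> median=16.5
Step 7: insert 1 -> lo=[1, 9, 16, 16] (size 4, max 16) hi=[17, 40, 48] (size 3, min 17) -> median=16
Step 8: insert 42 -> lo=[1, 9, 16, 16] (size 4, max 16) hi=[17, 40, 42, 48] (size 4, min 17) -> median=16.5
Step 9: insert 29 -> lo=[1, 9, 16, 16, 17] (size 5, max 17) hi=[29, 40, 42, 48] (size 4, min 29) -> median=17
Step 10: insert 31 -> lo=[1, 9, 16, 16, 17] (size 5, max 17) hi=[29, 31, 40, 42, 48] (size 5, min 29) -> median=23
Step 11: insert 43 -> lo=[1, 9, 16, 16, 17, 29] (size 6, max 29) hi=[31, 40, 42, 43, 48] (size 5, min 31) -> median=29
Step 12: insert 9 -> lo=[1, 9, 9, 16, 16, 17] (size 6, max 17) hi=[29, 31, 40, 42, 43, 48] (size 6, min 29) -> median=23
Step 13: insert 34 -> lo=[1, 9, 9, 16, 16, 17, 29] (size 7, max 29) hi=[31, 34, 40, 42, 43, 48] (size 6, min 31) -> median=29
Step 14: insert 11 -> lo=[1, 9, 9, 11, 16, 16, 17] (size 7, max 17) hi=[29, 31, 34, 40, 42, 43, 48] (size 7, min 29) -> median=23

Answer: 23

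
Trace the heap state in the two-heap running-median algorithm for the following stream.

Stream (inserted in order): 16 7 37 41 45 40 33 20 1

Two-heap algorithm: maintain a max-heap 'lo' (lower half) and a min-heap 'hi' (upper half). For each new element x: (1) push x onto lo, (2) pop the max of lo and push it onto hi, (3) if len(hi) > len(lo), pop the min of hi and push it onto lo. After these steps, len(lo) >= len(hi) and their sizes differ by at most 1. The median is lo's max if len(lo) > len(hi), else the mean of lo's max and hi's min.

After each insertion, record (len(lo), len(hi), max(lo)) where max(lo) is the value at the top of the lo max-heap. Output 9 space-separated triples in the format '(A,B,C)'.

Answer: (1,0,16) (1,1,7) (2,1,16) (2,2,16) (3,2,37) (3,3,37) (4,3,37) (4,4,33) (5,4,33)

Derivation:
Step 1: insert 16 -> lo=[16] hi=[] -> (len(lo)=1, len(hi)=0, max(lo)=16)
Step 2: insert 7 -> lo=[7] hi=[16] -> (len(lo)=1, len(hi)=1, max(lo)=7)
Step 3: insert 37 -> lo=[7, 16] hi=[37] -> (len(lo)=2, len(hi)=1, max(lo)=16)
Step 4: insert 41 -> lo=[7, 16] hi=[37, 41] -> (len(lo)=2, len(hi)=2, max(lo)=16)
Step 5: insert 45 -> lo=[7, 16, 37] hi=[41, 45] -> (len(lo)=3, len(hi)=2, max(lo)=37)
Step 6: insert 40 -> lo=[7, 16, 37] hi=[40, 41, 45] -> (len(lo)=3, len(hi)=3, max(lo)=37)
Step 7: insert 33 -> lo=[7, 16, 33, 37] hi=[40, 41, 45] -> (len(lo)=4, len(hi)=3, max(lo)=37)
Step 8: insert 20 -> lo=[7, 16, 20, 33] hi=[37, 40, 41, 45] -> (len(lo)=4, len(hi)=4, max(lo)=33)
Step 9: insert 1 -> lo=[1, 7, 16, 20, 33] hi=[37, 40, 41, 45] -> (len(lo)=5, len(hi)=4, max(lo)=33)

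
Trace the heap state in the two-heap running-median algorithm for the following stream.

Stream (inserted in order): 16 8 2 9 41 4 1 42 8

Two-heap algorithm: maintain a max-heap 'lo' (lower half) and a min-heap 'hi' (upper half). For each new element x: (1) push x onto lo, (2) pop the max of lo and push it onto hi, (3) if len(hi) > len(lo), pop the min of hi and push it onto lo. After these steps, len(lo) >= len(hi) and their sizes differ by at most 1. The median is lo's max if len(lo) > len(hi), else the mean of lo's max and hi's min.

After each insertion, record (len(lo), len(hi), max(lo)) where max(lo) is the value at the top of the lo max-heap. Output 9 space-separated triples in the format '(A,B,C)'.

Answer: (1,0,16) (1,1,8) (2,1,8) (2,2,8) (3,2,9) (3,3,8) (4,3,8) (4,4,8) (5,4,8)

Derivation:
Step 1: insert 16 -> lo=[16] hi=[] -> (len(lo)=1, len(hi)=0, max(lo)=16)
Step 2: insert 8 -> lo=[8] hi=[16] -> (len(lo)=1, len(hi)=1, max(lo)=8)
Step 3: insert 2 -> lo=[2, 8] hi=[16] -> (len(lo)=2, len(hi)=1, max(lo)=8)
Step 4: insert 9 -> lo=[2, 8] hi=[9, 16] -> (len(lo)=2, len(hi)=2, max(lo)=8)
Step 5: insert 41 -> lo=[2, 8, 9] hi=[16, 41] -> (len(lo)=3, len(hi)=2, max(lo)=9)
Step 6: insert 4 -> lo=[2, 4, 8] hi=[9, 16, 41] -> (len(lo)=3, len(hi)=3, max(lo)=8)
Step 7: insert 1 -> lo=[1, 2, 4, 8] hi=[9, 16, 41] -> (len(lo)=4, len(hi)=3, max(lo)=8)
Step 8: insert 42 -> lo=[1, 2, 4, 8] hi=[9, 16, 41, 42] -> (len(lo)=4, len(hi)=4, max(lo)=8)
Step 9: insert 8 -> lo=[1, 2, 4, 8, 8] hi=[9, 16, 41, 42] -> (len(lo)=5, len(hi)=4, max(lo)=8)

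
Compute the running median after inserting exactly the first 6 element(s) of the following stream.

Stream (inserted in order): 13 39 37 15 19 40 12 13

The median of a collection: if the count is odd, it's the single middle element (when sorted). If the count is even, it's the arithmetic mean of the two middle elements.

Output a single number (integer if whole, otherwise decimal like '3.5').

Answer: 28

Derivation:
Step 1: insert 13 -> lo=[13] (size 1, max 13) hi=[] (size 0) -> median=13
Step 2: insert 39 -> lo=[13] (size 1, max 13) hi=[39] (size 1, min 39) -> median=26
Step 3: insert 37 -> lo=[13, 37] (size 2, max 37) hi=[39] (size 1, min 39) -> median=37
Step 4: insert 15 -> lo=[13, 15] (size 2, max 15) hi=[37, 39] (size 2, min 37) -> median=26
Step 5: insert 19 -> lo=[13, 15, 19] (size 3, max 19) hi=[37, 39] (size 2, min 37) -> median=19
Step 6: insert 40 -> lo=[13, 15, 19] (size 3, max 19) hi=[37, 39, 40] (size 3, min 37) -> median=28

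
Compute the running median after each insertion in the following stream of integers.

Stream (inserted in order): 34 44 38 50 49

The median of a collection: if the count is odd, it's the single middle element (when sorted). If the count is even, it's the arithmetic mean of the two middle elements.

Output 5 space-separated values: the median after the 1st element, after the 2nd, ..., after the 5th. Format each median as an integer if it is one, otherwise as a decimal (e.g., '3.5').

Answer: 34 39 38 41 44

Derivation:
Step 1: insert 34 -> lo=[34] (size 1, max 34) hi=[] (size 0) -> median=34
Step 2: insert 44 -> lo=[34] (size 1, max 34) hi=[44] (size 1, min 44) -> median=39
Step 3: insert 38 -> lo=[34, 38] (size 2, max 38) hi=[44] (size 1, min 44) -> median=38
Step 4: insert 50 -> lo=[34, 38] (size 2, max 38) hi=[44, 50] (size 2, min 44) -> median=41
Step 5: insert 49 -> lo=[34, 38, 44] (size 3, max 44) hi=[49, 50] (size 2, min 49) -> median=44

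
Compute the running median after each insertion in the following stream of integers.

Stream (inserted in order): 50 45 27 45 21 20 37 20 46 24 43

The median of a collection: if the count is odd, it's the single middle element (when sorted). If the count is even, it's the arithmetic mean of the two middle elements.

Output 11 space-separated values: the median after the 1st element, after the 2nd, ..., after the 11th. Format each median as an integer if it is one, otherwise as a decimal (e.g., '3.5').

Step 1: insert 50 -> lo=[50] (size 1, max 50) hi=[] (size 0) -> median=50
Step 2: insert 45 -> lo=[45] (size 1, max 45) hi=[50] (size 1, min 50) -> median=47.5
Step 3: insert 27 -> lo=[27, 45] (size 2, max 45) hi=[50] (size 1, min 50) -> median=45
Step 4: insert 45 -> lo=[27, 45] (size 2, max 45) hi=[45, 50] (size 2, min 45) -> median=45
Step 5: insert 21 -> lo=[21, 27, 45] (size 3, max 45) hi=[45, 50] (size 2, min 45) -> median=45
Step 6: insert 20 -> lo=[20, 21, 27] (size 3, max 27) hi=[45, 45, 50] (size 3, min 45) -> median=36
Step 7: insert 37 -> lo=[20, 21, 27, 37] (size 4, max 37) hi=[45, 45, 50] (size 3, min 45) -> median=37
Step 8: insert 20 -> lo=[20, 20, 21, 27] (size 4, max 27) hi=[37, 45, 45, 50] (size 4, min 37) -> median=32
Step 9: insert 46 -> lo=[20, 20, 21, 27, 37] (size 5, max 37) hi=[45, 45, 46, 50] (size 4, min 45) -> median=37
Step 10: insert 24 -> lo=[20, 20, 21, 24, 27] (size 5, max 27) hi=[37, 45, 45, 46, 50] (size 5, min 37) -> median=32
Step 11: insert 43 -> lo=[20, 20, 21, 24, 27, 37] (size 6, max 37) hi=[43, 45, 45, 46, 50] (size 5, min 43) -> median=37

Answer: 50 47.5 45 45 45 36 37 32 37 32 37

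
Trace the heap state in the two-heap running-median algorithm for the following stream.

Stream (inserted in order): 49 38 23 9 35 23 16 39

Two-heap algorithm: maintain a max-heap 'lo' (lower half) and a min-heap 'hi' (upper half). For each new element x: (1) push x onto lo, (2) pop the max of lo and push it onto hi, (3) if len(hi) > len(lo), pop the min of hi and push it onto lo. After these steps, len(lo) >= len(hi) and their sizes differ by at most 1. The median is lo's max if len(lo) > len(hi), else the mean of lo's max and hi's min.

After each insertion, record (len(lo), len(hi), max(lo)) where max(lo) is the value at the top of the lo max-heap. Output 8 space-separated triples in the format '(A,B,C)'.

Step 1: insert 49 -> lo=[49] hi=[] -> (len(lo)=1, len(hi)=0, max(lo)=49)
Step 2: insert 38 -> lo=[38] hi=[49] -> (len(lo)=1, len(hi)=1, max(lo)=38)
Step 3: insert 23 -> lo=[23, 38] hi=[49] -> (len(lo)=2, len(hi)=1, max(lo)=38)
Step 4: insert 9 -> lo=[9, 23] hi=[38, 49] -> (len(lo)=2, len(hi)=2, max(lo)=23)
Step 5: insert 35 -> lo=[9, 23, 35] hi=[38, 49] -> (len(lo)=3, len(hi)=2, max(lo)=35)
Step 6: insert 23 -> lo=[9, 23, 23] hi=[35, 38, 49] -> (len(lo)=3, len(hi)=3, max(lo)=23)
Step 7: insert 16 -> lo=[9, 16, 23, 23] hi=[35, 38, 49] -> (len(lo)=4, len(hi)=3, max(lo)=23)
Step 8: insert 39 -> lo=[9, 16, 23, 23] hi=[35, 38, 39, 49] -> (len(lo)=4, len(hi)=4, max(lo)=23)

Answer: (1,0,49) (1,1,38) (2,1,38) (2,2,23) (3,2,35) (3,3,23) (4,3,23) (4,4,23)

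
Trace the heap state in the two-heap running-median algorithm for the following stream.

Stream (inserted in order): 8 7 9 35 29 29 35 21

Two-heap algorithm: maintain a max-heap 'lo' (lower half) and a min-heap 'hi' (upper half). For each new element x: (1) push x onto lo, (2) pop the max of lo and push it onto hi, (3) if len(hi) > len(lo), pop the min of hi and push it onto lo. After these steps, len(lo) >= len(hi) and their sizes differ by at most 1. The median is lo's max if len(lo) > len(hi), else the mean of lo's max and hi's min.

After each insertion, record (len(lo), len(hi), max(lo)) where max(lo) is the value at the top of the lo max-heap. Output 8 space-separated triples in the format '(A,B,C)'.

Answer: (1,0,8) (1,1,7) (2,1,8) (2,2,8) (3,2,9) (3,3,9) (4,3,29) (4,4,21)

Derivation:
Step 1: insert 8 -> lo=[8] hi=[] -> (len(lo)=1, len(hi)=0, max(lo)=8)
Step 2: insert 7 -> lo=[7] hi=[8] -> (len(lo)=1, len(hi)=1, max(lo)=7)
Step 3: insert 9 -> lo=[7, 8] hi=[9] -> (len(lo)=2, len(hi)=1, max(lo)=8)
Step 4: insert 35 -> lo=[7, 8] hi=[9, 35] -> (len(lo)=2, len(hi)=2, max(lo)=8)
Step 5: insert 29 -> lo=[7, 8, 9] hi=[29, 35] -> (len(lo)=3, len(hi)=2, max(lo)=9)
Step 6: insert 29 -> lo=[7, 8, 9] hi=[29, 29, 35] -> (len(lo)=3, len(hi)=3, max(lo)=9)
Step 7: insert 35 -> lo=[7, 8, 9, 29] hi=[29, 35, 35] -> (len(lo)=4, len(hi)=3, max(lo)=29)
Step 8: insert 21 -> lo=[7, 8, 9, 21] hi=[29, 29, 35, 35] -> (len(lo)=4, len(hi)=4, max(lo)=21)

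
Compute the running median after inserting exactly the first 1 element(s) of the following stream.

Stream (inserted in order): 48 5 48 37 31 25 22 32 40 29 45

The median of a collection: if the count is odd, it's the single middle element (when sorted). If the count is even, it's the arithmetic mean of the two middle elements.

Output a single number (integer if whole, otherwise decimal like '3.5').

Step 1: insert 48 -> lo=[48] (size 1, max 48) hi=[] (size 0) -> median=48

Answer: 48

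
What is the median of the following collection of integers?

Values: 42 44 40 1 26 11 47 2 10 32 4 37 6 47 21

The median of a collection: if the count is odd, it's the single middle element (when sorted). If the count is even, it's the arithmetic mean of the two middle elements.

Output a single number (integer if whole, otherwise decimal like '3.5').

Step 1: insert 42 -> lo=[42] (size 1, max 42) hi=[] (size 0) -> median=42
Step 2: insert 44 -> lo=[42] (size 1, max 42) hi=[44] (size 1, min 44) -> median=43
Step 3: insert 40 -> lo=[40, 42] (size 2, max 42) hi=[44] (size 1, min 44) -> median=42
Step 4: insert 1 -> lo=[1, 40] (size 2, max 40) hi=[42, 44] (size 2, min 42) -> median=41
Step 5: insert 26 -> lo=[1, 26, 40] (size 3, max 40) hi=[42, 44] (size 2, min 42) -> median=40
Step 6: insert 11 -> lo=[1, 11, 26] (size 3, max 26) hi=[40, 42, 44] (size 3, min 40) -> median=33
Step 7: insert 47 -> lo=[1, 11, 26, 40] (size 4, max 40) hi=[42, 44, 47] (size 3, min 42) -> median=40
Step 8: insert 2 -> lo=[1, 2, 11, 26] (size 4, max 26) hi=[40, 42, 44, 47] (size 4, min 40) -> median=33
Step 9: insert 10 -> lo=[1, 2, 10, 11, 26] (size 5, max 26) hi=[40, 42, 44, 47] (size 4, min 40) -> median=26
Step 10: insert 32 -> lo=[1, 2, 10, 11, 26] (size 5, max 26) hi=[32, 40, 42, 44, 47] (size 5, min 32) -> median=29
Step 11: insert 4 -> lo=[1, 2, 4, 10, 11, 26] (size 6, max 26) hi=[32, 40, 42, 44, 47] (size 5, min 32) -> median=26
Step 12: insert 37 -> lo=[1, 2, 4, 10, 11, 26] (size 6, max 26) hi=[32, 37, 40, 42, 44, 47] (size 6, min 32) -> median=29
Step 13: insert 6 -> lo=[1, 2, 4, 6, 10, 11, 26] (size 7, max 26) hi=[32, 37, 40, 42, 44, 47] (size 6, min 32) -> median=26
Step 14: insert 47 -> lo=[1, 2, 4, 6, 10, 11, 26] (size 7, max 26) hi=[32, 37, 40, 42, 44, 47, 47] (size 7, min 32) -> median=29
Step 15: insert 21 -> lo=[1, 2, 4, 6, 10, 11, 21, 26] (size 8, max 26) hi=[32, 37, 40, 42, 44, 47, 47] (size 7, min 32) -> median=26

Answer: 26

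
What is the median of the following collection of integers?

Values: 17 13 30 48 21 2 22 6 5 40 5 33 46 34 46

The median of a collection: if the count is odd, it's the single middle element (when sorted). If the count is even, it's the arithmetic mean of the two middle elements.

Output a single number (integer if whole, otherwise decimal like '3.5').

Answer: 22

Derivation:
Step 1: insert 17 -> lo=[17] (size 1, max 17) hi=[] (size 0) -> median=17
Step 2: insert 13 -> lo=[13] (size 1, max 13) hi=[17] (size 1, min 17) -> median=15
Step 3: insert 30 -> lo=[13, 17] (size 2, max 17) hi=[30] (size 1, min 30) -> median=17
Step 4: insert 48 -> lo=[13, 17] (size 2, max 17) hi=[30, 48] (size 2, min 30) -> median=23.5
Step 5: insert 21 -> lo=[13, 17, 21] (size 3, max 21) hi=[30, 48] (size 2, min 30) -> median=21
Step 6: insert 2 -> lo=[2, 13, 17] (size 3, max 17) hi=[21, 30, 48] (size 3, min 21) -> median=19
Step 7: insert 22 -> lo=[2, 13, 17, 21] (size 4, max 21) hi=[22, 30, 48] (size 3, min 22) -> median=21
Step 8: insert 6 -> lo=[2, 6, 13, 17] (size 4, max 17) hi=[21, 22, 30, 48] (size 4, min 21) -> median=19
Step 9: insert 5 -> lo=[2, 5, 6, 13, 17] (size 5, max 17) hi=[21, 22, 30, 48] (size 4, min 21) -> median=17
Step 10: insert 40 -> lo=[2, 5, 6, 13, 17] (size 5, max 17) hi=[21, 22, 30, 40, 48] (size 5, min 21) -> median=19
Step 11: insert 5 -> lo=[2, 5, 5, 6, 13, 17] (size 6, max 17) hi=[21, 22, 30, 40, 48] (size 5, min 21) -> median=17
Step 12: insert 33 -> lo=[2, 5, 5, 6, 13, 17] (size 6, max 17) hi=[21, 22, 30, 33, 40, 48] (size 6, min 21) -> median=19
Step 13: insert 46 -> lo=[2, 5, 5, 6, 13, 17, 21] (size 7, max 21) hi=[22, 30, 33, 40, 46, 48] (size 6, min 22) -> median=21
Step 14: insert 34 -> lo=[2, 5, 5, 6, 13, 17, 21] (size 7, max 21) hi=[22, 30, 33, 34, 40, 46, 48] (size 7, min 22) -> median=21.5
Step 15: insert 46 -> lo=[2, 5, 5, 6, 13, 17, 21, 22] (size 8, max 22) hi=[30, 33, 34, 40, 46, 46, 48] (size 7, min 30) -> median=22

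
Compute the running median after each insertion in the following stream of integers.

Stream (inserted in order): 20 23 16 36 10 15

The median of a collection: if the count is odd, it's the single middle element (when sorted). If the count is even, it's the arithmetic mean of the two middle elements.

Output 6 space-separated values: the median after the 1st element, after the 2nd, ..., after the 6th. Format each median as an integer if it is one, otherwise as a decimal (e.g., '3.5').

Answer: 20 21.5 20 21.5 20 18

Derivation:
Step 1: insert 20 -> lo=[20] (size 1, max 20) hi=[] (size 0) -> median=20
Step 2: insert 23 -> lo=[20] (size 1, max 20) hi=[23] (size 1, min 23) -> median=21.5
Step 3: insert 16 -> lo=[16, 20] (size 2, max 20) hi=[23] (size 1, min 23) -> median=20
Step 4: insert 36 -> lo=[16, 20] (size 2, max 20) hi=[23, 36] (size 2, min 23) -> median=21.5
Step 5: insert 10 -> lo=[10, 16, 20] (size 3, max 20) hi=[23, 36] (size 2, min 23) -> median=20
Step 6: insert 15 -> lo=[10, 15, 16] (size 3, max 16) hi=[20, 23, 36] (size 3, min 20) -> median=18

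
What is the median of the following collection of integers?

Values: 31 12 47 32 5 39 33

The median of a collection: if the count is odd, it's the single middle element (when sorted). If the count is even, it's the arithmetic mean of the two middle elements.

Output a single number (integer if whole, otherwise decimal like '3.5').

Step 1: insert 31 -> lo=[31] (size 1, max 31) hi=[] (size 0) -> median=31
Step 2: insert 12 -> lo=[12] (size 1, max 12) hi=[31] (size 1, min 31) -> median=21.5
Step 3: insert 47 -> lo=[12, 31] (size 2, max 31) hi=[47] (size 1, min 47) -> median=31
Step 4: insert 32 -> lo=[12, 31] (size 2, max 31) hi=[32, 47] (size 2, min 32) -> median=31.5
Step 5: insert 5 -> lo=[5, 12, 31] (size 3, max 31) hi=[32, 47] (size 2, min 32) -> median=31
Step 6: insert 39 -> lo=[5, 12, 31] (size 3, max 31) hi=[32, 39, 47] (size 3, min 32) -> median=31.5
Step 7: insert 33 -> lo=[5, 12, 31, 32] (size 4, max 32) hi=[33, 39, 47] (size 3, min 33) -> median=32

Answer: 32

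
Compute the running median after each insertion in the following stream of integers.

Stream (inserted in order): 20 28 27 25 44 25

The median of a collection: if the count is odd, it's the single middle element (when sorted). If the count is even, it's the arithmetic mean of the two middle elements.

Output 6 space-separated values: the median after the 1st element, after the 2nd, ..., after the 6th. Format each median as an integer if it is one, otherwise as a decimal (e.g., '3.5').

Answer: 20 24 27 26 27 26

Derivation:
Step 1: insert 20 -> lo=[20] (size 1, max 20) hi=[] (size 0) -> median=20
Step 2: insert 28 -> lo=[20] (size 1, max 20) hi=[28] (size 1, min 28) -> median=24
Step 3: insert 27 -> lo=[20, 27] (size 2, max 27) hi=[28] (size 1, min 28) -> median=27
Step 4: insert 25 -> lo=[20, 25] (size 2, max 25) hi=[27, 28] (size 2, min 27) -> median=26
Step 5: insert 44 -> lo=[20, 25, 27] (size 3, max 27) hi=[28, 44] (size 2, min 28) -> median=27
Step 6: insert 25 -> lo=[20, 25, 25] (size 3, max 25) hi=[27, 28, 44] (size 3, min 27) -> median=26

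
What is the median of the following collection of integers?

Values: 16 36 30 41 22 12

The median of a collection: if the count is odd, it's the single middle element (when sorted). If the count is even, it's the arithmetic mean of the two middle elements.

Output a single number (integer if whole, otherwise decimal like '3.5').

Step 1: insert 16 -> lo=[16] (size 1, max 16) hi=[] (size 0) -> median=16
Step 2: insert 36 -> lo=[16] (size 1, max 16) hi=[36] (size 1, min 36) -> median=26
Step 3: insert 30 -> lo=[16, 30] (size 2, max 30) hi=[36] (size 1, min 36) -> median=30
Step 4: insert 41 -> lo=[16, 30] (size 2, max 30) hi=[36, 41] (size 2, min 36) -> median=33
Step 5: insert 22 -> lo=[16, 22, 30] (size 3, max 30) hi=[36, 41] (size 2, min 36) -> median=30
Step 6: insert 12 -> lo=[12, 16, 22] (size 3, max 22) hi=[30, 36, 41] (size 3, min 30) -> median=26

Answer: 26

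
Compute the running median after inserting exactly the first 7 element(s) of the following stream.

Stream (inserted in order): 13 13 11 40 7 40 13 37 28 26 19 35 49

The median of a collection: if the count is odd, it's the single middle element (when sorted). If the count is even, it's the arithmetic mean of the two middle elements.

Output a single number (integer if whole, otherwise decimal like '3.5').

Answer: 13

Derivation:
Step 1: insert 13 -> lo=[13] (size 1, max 13) hi=[] (size 0) -> median=13
Step 2: insert 13 -> lo=[13] (size 1, max 13) hi=[13] (size 1, min 13) -> median=13
Step 3: insert 11 -> lo=[11, 13] (size 2, max 13) hi=[13] (size 1, min 13) -> median=13
Step 4: insert 40 -> lo=[11, 13] (size 2, max 13) hi=[13, 40] (size 2, min 13) -> median=13
Step 5: insert 7 -> lo=[7, 11, 13] (size 3, max 13) hi=[13, 40] (size 2, min 13) -> median=13
Step 6: insert 40 -> lo=[7, 11, 13] (size 3, max 13) hi=[13, 40, 40] (size 3, min 13) -> median=13
Step 7: insert 13 -> lo=[7, 11, 13, 13] (size 4, max 13) hi=[13, 40, 40] (size 3, min 13) -> median=13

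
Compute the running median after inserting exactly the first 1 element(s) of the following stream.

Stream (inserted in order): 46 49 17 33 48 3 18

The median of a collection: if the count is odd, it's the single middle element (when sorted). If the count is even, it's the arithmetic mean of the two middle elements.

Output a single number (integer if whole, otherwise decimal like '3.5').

Step 1: insert 46 -> lo=[46] (size 1, max 46) hi=[] (size 0) -> median=46

Answer: 46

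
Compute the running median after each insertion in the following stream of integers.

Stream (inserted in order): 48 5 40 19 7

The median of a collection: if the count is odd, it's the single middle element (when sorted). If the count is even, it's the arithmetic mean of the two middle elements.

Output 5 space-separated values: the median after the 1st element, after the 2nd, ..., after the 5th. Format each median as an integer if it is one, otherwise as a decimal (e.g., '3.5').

Answer: 48 26.5 40 29.5 19

Derivation:
Step 1: insert 48 -> lo=[48] (size 1, max 48) hi=[] (size 0) -> median=48
Step 2: insert 5 -> lo=[5] (size 1, max 5) hi=[48] (size 1, min 48) -> median=26.5
Step 3: insert 40 -> lo=[5, 40] (size 2, max 40) hi=[48] (size 1, min 48) -> median=40
Step 4: insert 19 -> lo=[5, 19] (size 2, max 19) hi=[40, 48] (size 2, min 40) -> median=29.5
Step 5: insert 7 -> lo=[5, 7, 19] (size 3, max 19) hi=[40, 48] (size 2, min 40) -> median=19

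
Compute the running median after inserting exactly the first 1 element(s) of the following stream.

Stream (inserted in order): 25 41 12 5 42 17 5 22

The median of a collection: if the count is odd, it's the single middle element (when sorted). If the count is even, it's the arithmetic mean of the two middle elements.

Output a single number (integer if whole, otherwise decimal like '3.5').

Step 1: insert 25 -> lo=[25] (size 1, max 25) hi=[] (size 0) -> median=25

Answer: 25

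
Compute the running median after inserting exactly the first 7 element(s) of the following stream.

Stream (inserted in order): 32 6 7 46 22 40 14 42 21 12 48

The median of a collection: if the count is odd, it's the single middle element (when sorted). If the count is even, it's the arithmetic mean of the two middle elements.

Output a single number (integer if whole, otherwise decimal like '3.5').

Step 1: insert 32 -> lo=[32] (size 1, max 32) hi=[] (size 0) -> median=32
Step 2: insert 6 -> lo=[6] (size 1, max 6) hi=[32] (size 1, min 32) -> median=19
Step 3: insert 7 -> lo=[6, 7] (size 2, max 7) hi=[32] (size 1, min 32) -> median=7
Step 4: insert 46 -> lo=[6, 7] (size 2, max 7) hi=[32, 46] (size 2, min 32) -> median=19.5
Step 5: insert 22 -> lo=[6, 7, 22] (size 3, max 22) hi=[32, 46] (size 2, min 32) -> median=22
Step 6: insert 40 -> lo=[6, 7, 22] (size 3, max 22) hi=[32, 40, 46] (size 3, min 32) -> median=27
Step 7: insert 14 -> lo=[6, 7, 14, 22] (size 4, max 22) hi=[32, 40, 46] (size 3, min 32) -> median=22

Answer: 22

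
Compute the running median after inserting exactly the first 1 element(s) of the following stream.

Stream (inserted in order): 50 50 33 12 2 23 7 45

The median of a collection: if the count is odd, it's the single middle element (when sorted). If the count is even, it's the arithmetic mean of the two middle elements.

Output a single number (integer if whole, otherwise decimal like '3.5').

Step 1: insert 50 -> lo=[50] (size 1, max 50) hi=[] (size 0) -> median=50

Answer: 50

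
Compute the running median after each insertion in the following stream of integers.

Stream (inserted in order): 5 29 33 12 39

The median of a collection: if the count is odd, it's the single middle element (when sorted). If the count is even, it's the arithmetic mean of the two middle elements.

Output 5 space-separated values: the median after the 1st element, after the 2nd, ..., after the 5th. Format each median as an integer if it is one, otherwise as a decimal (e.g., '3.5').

Answer: 5 17 29 20.5 29

Derivation:
Step 1: insert 5 -> lo=[5] (size 1, max 5) hi=[] (size 0) -> median=5
Step 2: insert 29 -> lo=[5] (size 1, max 5) hi=[29] (size 1, min 29) -> median=17
Step 3: insert 33 -> lo=[5, 29] (size 2, max 29) hi=[33] (size 1, min 33) -> median=29
Step 4: insert 12 -> lo=[5, 12] (size 2, max 12) hi=[29, 33] (size 2, min 29) -> median=20.5
Step 5: insert 39 -> lo=[5, 12, 29] (size 3, max 29) hi=[33, 39] (size 2, min 33) -> median=29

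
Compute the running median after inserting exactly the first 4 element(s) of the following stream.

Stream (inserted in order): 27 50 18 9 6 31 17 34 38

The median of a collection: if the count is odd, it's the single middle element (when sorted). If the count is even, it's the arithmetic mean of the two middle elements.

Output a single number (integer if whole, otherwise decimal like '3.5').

Step 1: insert 27 -> lo=[27] (size 1, max 27) hi=[] (size 0) -> median=27
Step 2: insert 50 -> lo=[27] (size 1, max 27) hi=[50] (size 1, min 50) -> median=38.5
Step 3: insert 18 -> lo=[18, 27] (size 2, max 27) hi=[50] (size 1, min 50) -> median=27
Step 4: insert 9 -> lo=[9, 18] (size 2, max 18) hi=[27, 50] (size 2, min 27) -> median=22.5

Answer: 22.5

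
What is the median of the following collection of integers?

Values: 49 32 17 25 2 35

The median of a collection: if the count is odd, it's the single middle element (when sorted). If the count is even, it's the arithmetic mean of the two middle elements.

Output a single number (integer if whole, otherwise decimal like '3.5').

Answer: 28.5

Derivation:
Step 1: insert 49 -> lo=[49] (size 1, max 49) hi=[] (size 0) -> median=49
Step 2: insert 32 -> lo=[32] (size 1, max 32) hi=[49] (size 1, min 49) -> median=40.5
Step 3: insert 17 -> lo=[17, 32] (size 2, max 32) hi=[49] (size 1, min 49) -> median=32
Step 4: insert 25 -> lo=[17, 25] (size 2, max 25) hi=[32, 49] (size 2, min 32) -> median=28.5
Step 5: insert 2 -> lo=[2, 17, 25] (size 3, max 25) hi=[32, 49] (size 2, min 32) -> median=25
Step 6: insert 35 -> lo=[2, 17, 25] (size 3, max 25) hi=[32, 35, 49] (size 3, min 32) -> median=28.5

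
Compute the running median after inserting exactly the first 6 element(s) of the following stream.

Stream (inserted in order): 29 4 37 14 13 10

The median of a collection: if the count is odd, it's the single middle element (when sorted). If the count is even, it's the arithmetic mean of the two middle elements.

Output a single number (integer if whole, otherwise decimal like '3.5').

Answer: 13.5

Derivation:
Step 1: insert 29 -> lo=[29] (size 1, max 29) hi=[] (size 0) -> median=29
Step 2: insert 4 -> lo=[4] (size 1, max 4) hi=[29] (size 1, min 29) -> median=16.5
Step 3: insert 37 -> lo=[4, 29] (size 2, max 29) hi=[37] (size 1, min 37) -> median=29
Step 4: insert 14 -> lo=[4, 14] (size 2, max 14) hi=[29, 37] (size 2, min 29) -> median=21.5
Step 5: insert 13 -> lo=[4, 13, 14] (size 3, max 14) hi=[29, 37] (size 2, min 29) -> median=14
Step 6: insert 10 -> lo=[4, 10, 13] (size 3, max 13) hi=[14, 29, 37] (size 3, min 14) -> median=13.5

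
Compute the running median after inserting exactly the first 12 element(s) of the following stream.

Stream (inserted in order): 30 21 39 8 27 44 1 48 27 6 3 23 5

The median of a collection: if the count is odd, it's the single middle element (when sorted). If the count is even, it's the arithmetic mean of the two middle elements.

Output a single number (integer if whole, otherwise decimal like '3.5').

Answer: 25

Derivation:
Step 1: insert 30 -> lo=[30] (size 1, max 30) hi=[] (size 0) -> median=30
Step 2: insert 21 -> lo=[21] (size 1, max 21) hi=[30] (size 1, min 30) -> median=25.5
Step 3: insert 39 -> lo=[21, 30] (size 2, max 30) hi=[39] (size 1, min 39) -> median=30
Step 4: insert 8 -> lo=[8, 21] (size 2, max 21) hi=[30, 39] (size 2, min 30) -> median=25.5
Step 5: insert 27 -> lo=[8, 21, 27] (size 3, max 27) hi=[30, 39] (size 2, min 30) -> median=27
Step 6: insert 44 -> lo=[8, 21, 27] (size 3, max 27) hi=[30, 39, 44] (size 3, min 30) -> median=28.5
Step 7: insert 1 -> lo=[1, 8, 21, 27] (size 4, max 27) hi=[30, 39, 44] (size 3, min 30) -> median=27
Step 8: insert 48 -> lo=[1, 8, 21, 27] (size 4, max 27) hi=[30, 39, 44, 48] (size 4, min 30) -> median=28.5
Step 9: insert 27 -> lo=[1, 8, 21, 27, 27] (size 5, max 27) hi=[30, 39, 44, 48] (size 4, min 30) -> median=27
Step 10: insert 6 -> lo=[1, 6, 8, 21, 27] (size 5, max 27) hi=[27, 30, 39, 44, 48] (size 5, min 27) -> median=27
Step 11: insert 3 -> lo=[1, 3, 6, 8, 21, 27] (size 6, max 27) hi=[27, 30, 39, 44, 48] (size 5, min 27) -> median=27
Step 12: insert 23 -> lo=[1, 3, 6, 8, 21, 23] (size 6, max 23) hi=[27, 27, 30, 39, 44, 48] (size 6, min 27) -> median=25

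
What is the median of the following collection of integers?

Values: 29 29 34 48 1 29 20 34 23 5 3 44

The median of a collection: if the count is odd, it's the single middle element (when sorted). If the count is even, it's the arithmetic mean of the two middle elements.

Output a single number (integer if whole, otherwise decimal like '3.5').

Answer: 29

Derivation:
Step 1: insert 29 -> lo=[29] (size 1, max 29) hi=[] (size 0) -> median=29
Step 2: insert 29 -> lo=[29] (size 1, max 29) hi=[29] (size 1, min 29) -> median=29
Step 3: insert 34 -> lo=[29, 29] (size 2, max 29) hi=[34] (size 1, min 34) -> median=29
Step 4: insert 48 -> lo=[29, 29] (size 2, max 29) hi=[34, 48] (size 2, min 34) -> median=31.5
Step 5: insert 1 -> lo=[1, 29, 29] (size 3, max 29) hi=[34, 48] (size 2, min 34) -> median=29
Step 6: insert 29 -> lo=[1, 29, 29] (size 3, max 29) hi=[29, 34, 48] (size 3, min 29) -> median=29
Step 7: insert 20 -> lo=[1, 20, 29, 29] (size 4, max 29) hi=[29, 34, 48] (size 3, min 29) -> median=29
Step 8: insert 34 -> lo=[1, 20, 29, 29] (size 4, max 29) hi=[29, 34, 34, 48] (size 4, min 29) -> median=29
Step 9: insert 23 -> lo=[1, 20, 23, 29, 29] (size 5, max 29) hi=[29, 34, 34, 48] (size 4, min 29) -> median=29
Step 10: insert 5 -> lo=[1, 5, 20, 23, 29] (size 5, max 29) hi=[29, 29, 34, 34, 48] (size 5, min 29) -> median=29
Step 11: insert 3 -> lo=[1, 3, 5, 20, 23, 29] (size 6, max 29) hi=[29, 29, 34, 34, 48] (size 5, min 29) -> median=29
Step 12: insert 44 -> lo=[1, 3, 5, 20, 23, 29] (size 6, max 29) hi=[29, 29, 34, 34, 44, 48] (size 6, min 29) -> median=29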